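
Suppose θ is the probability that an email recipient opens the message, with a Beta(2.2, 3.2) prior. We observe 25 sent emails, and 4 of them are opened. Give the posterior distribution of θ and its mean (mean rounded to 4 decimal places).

Observing 4 successes and 21 failures updates Beta(2.2, 3.2) by adding the success and failure counts to the two shape parameters: α = 2.2+4 = 6.2, β = 3.2+21 = 24.2.
Posterior mean = α/(α+β) = 6.2/30.4 = 0.2039.

Posterior: Beta(6.2, 24.2); mean ≈ 0.2039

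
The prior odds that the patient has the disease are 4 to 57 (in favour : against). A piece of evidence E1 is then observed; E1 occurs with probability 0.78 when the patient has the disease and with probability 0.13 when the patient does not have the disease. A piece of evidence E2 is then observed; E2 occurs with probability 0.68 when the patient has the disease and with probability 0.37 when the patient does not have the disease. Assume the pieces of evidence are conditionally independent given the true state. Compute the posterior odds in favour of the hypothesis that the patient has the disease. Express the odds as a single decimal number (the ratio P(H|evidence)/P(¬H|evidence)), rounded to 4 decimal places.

Prior odds = 4/57 = 0.070175. In log-odds, ln(0.070175) = -2.6568.
Add log likelihood ratios: ln(6.0000) + ln(1.8378) = 2.4003.
Posterior log-odds = -0.25641, so posterior odds = exp(-0.25641) = 0.77383.

Posterior odds ≈ 0.7738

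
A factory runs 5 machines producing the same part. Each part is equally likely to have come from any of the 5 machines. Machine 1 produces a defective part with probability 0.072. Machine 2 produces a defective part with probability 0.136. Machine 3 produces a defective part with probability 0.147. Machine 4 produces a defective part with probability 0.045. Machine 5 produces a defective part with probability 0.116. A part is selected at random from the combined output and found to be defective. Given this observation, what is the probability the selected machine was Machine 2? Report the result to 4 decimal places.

P(defective|M1) = 0.072; P(defective|M2) = 0.136; P(defective|M3) = 0.147; P(defective|M4) = 0.045; P(defective|M5) = 0.116.
Prior × likelihood for each source: 0.2·0.072=0.01440, 0.2·0.136=0.02720, 0.2·0.147=0.02940, 0.2·0.045=0.009000, 0.2·0.116=0.02320. Summing gives P(defective) = 0.10320.
P(Machine 2 | defective) = 0.02720 / 0.10320 = 0.2636.

Posterior probability ≈ 0.2636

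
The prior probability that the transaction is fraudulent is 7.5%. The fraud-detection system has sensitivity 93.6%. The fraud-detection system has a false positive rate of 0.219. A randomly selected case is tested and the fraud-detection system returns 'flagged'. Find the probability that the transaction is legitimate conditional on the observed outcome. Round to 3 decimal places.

P(¬H | E) ≈ 0.743

Write H for 'the transaction is fraudulent'. Prior odds H:¬H = 0.075/0.925 = 0.081081. For the 'flagged' outcome, the likelihood ratio is 0.936/0.219 = 4.2740.
Posterior odds = 0.081081 × 4.2740 = 0.34654, so P(H|E) = 0.34654/(1+0.34654) = 0.257. Then P(¬H|E) = 1 − 0.257 = 0.743.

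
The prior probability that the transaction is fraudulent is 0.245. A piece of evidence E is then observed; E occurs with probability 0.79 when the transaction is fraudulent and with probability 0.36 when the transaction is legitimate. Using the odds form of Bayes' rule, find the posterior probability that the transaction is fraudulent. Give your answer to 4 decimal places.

Prior odds = 0.245/(1−0.245) = 0.32450. In log-odds, ln(0.32450) = -1.1255.
Add log likelihood ratio: ln(2.1944) = 0.78593.
Posterior log-odds = -0.33953, so posterior odds = exp(-0.33953) = 0.71210. Converting, P(H|E) = 0.71210/1.7121 = 0.4159.

Posterior probability ≈ 0.4159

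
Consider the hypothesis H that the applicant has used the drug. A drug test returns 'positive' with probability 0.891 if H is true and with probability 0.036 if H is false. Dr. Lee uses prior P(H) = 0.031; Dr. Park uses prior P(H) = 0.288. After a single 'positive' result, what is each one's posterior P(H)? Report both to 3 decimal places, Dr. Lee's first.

Dr. Lee: 0.442; Dr. Park: 0.909

The likelihood ratio for a 'positive' result is 0.891/0.036 = 24.750.
Dr. Lee: prior odds 0.031/0.969 = 0.031992; posterior odds 0.79180; posterior probability 0.442.
Dr. Park: prior odds 0.288/0.712 = 0.40449; posterior odds 10.011; posterior probability 0.909.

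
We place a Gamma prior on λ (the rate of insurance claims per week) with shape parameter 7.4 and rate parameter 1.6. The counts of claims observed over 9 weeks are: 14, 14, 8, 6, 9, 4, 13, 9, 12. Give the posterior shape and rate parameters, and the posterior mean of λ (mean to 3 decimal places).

Total count ∑xᵢ = 89 over n = 9 weeks.
Gamma is conjugate to the Poisson likelihood: posterior is Gamma(shape = 7.4+89 = 96.4, rate = 1.6+9 = 10.6).
Posterior mean = shape/rate = 96.4/10.6 = 9.094.

Posterior: Gamma(shape=96.4, rate=10.6); mean ≈ 9.094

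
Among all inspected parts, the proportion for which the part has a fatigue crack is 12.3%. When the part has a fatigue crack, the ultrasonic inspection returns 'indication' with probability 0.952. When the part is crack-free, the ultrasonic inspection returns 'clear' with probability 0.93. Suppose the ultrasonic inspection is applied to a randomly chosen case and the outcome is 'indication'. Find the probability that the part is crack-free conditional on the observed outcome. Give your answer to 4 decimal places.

P(¬H | E) ≈ 0.3439

Write H for 'the part has a fatigue crack'. Prior odds H:¬H = 0.123/0.877 = 0.14025. For the 'indication' outcome, the likelihood ratio is 0.952/0.07 = 13.600.
Posterior odds = 0.14025 × 13.600 = 1.9074, so P(H|E) = 1.9074/(1+1.9074) = 0.6561. Then P(¬H|E) = 1 − 0.6561 = 0.3439.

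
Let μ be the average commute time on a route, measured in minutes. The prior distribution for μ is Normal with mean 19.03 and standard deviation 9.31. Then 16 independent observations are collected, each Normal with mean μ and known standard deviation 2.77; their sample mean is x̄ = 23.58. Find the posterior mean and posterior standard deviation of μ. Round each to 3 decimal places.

Posterior mean ≈ 23.555; posterior SD ≈ 0.691

Prior precision 1/τ₀² = 1/9.31² = 0.0115372; data precision n/σ² = 16/2.77² = 2.08526.
Posterior precision = 0.0115372 + 2.08526 = 2.09680, giving posterior SD = 1/√2.09680 = 0.691.
Posterior mean = (0.0115372·19.03 + 2.08526·23.58) / 2.09680 = 23.555.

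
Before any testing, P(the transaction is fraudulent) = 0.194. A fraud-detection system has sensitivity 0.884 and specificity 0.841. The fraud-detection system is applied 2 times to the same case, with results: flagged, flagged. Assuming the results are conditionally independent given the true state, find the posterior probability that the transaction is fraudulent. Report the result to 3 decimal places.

Let H be the event that the transaction is fraudulent; start with P(H) = 0.194. P('flagged'|H) = 0.884, P('flagged'|¬H) = 0.159.
Update on result 1 ('flagged'): P(H) ← 0.884·0.1940 / (0.884·0.1940 + 0.159·0.8060) = 0.17150/0.29965 = 0.5723.
Update on result 2 ('flagged'): P(H) ← 0.884·0.5723 / (0.884·0.5723 + 0.159·0.4277) = 0.50593/0.57393 = 0.8815.

Posterior P(H) ≈ 0.882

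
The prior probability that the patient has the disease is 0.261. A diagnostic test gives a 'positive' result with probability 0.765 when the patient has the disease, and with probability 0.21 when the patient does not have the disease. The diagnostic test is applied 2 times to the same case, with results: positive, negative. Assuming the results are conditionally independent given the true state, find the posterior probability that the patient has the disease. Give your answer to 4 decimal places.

Let H be the event that the patient has the disease; start with P(H) = 0.261. P('positive'|H) = 0.765, P('positive'|¬H) = 0.21.
Update on result 1 ('positive'): P(H) ← 0.765·0.2610 / (0.765·0.2610 + 0.21·0.7390) = 0.19967/0.35486 = 0.5627.
Update on result 2 ('negative'): P(H) ← 0.235·0.5627 / (0.235·0.5627 + 0.79·0.4373) = 0.13223/0.47772 = 0.2768.

Posterior P(H) ≈ 0.2768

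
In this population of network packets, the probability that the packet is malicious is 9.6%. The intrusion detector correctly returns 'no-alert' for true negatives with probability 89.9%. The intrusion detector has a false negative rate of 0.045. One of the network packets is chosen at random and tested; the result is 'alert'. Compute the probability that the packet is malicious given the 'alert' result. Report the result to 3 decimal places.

Write H for 'the packet is malicious'. Prior odds H:¬H = 0.096/0.904 = 0.10619. For the 'alert' outcome, the likelihood ratio is 0.955/0.101 = 9.4554.
Posterior odds = 0.10619 × 9.4554 = 1.0041, so P(H|E) = 1.0041/(1+1.0041) = 0.501.

P(H | E) ≈ 0.501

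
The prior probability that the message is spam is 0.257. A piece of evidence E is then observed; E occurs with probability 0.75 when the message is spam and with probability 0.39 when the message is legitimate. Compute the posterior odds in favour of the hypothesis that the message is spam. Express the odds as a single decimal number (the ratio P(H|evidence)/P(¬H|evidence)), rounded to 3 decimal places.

Posterior odds ≈ 0.665

Prior odds = 0.257/(1−0.257) = 0.34590. In log-odds, ln(0.34590) = -1.0616.
Add log likelihood ratio: ln(1.9231) = 0.65393.
Posterior log-odds = -0.40769, so posterior odds = exp(-0.40769) = 0.66518.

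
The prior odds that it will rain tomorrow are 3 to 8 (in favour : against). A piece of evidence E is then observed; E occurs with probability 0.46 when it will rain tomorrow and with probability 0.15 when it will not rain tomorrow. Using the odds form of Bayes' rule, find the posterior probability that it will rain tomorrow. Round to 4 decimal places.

Prior odds = 3/8 = 0.37500. In log-odds, ln(0.37500) = -0.98083.
Add log likelihood ratio: ln(3.0667) = 1.1206.
Posterior log-odds = 0.13976, so posterior odds = exp(0.13976) = 1.1500. Converting, P(H|E) = 1.1500/2.1500 = 0.5349.

Posterior probability ≈ 0.5349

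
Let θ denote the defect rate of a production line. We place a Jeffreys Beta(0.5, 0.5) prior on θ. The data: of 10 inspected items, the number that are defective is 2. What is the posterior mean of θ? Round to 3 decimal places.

Posterior mean ≈ 0.227

Observing 2 successes and 8 failures updates Beta(0.5, 0.5) by adding the success and failure counts to the two shape parameters: α = 0.5+2 = 2.5, β = 0.5+8 = 8.5.
Posterior mean = α/(α+β) = 2.5/11 = 0.227.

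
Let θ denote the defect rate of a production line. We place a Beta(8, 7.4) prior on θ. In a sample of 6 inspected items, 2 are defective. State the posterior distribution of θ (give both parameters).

Observing 2 successes and 4 failures updates Beta(8, 7.4) by adding the success and failure counts to the two shape parameters: α = 8+2 = 10, β = 7.4+4 = 11.4.

Posterior: Beta(10, 11.4)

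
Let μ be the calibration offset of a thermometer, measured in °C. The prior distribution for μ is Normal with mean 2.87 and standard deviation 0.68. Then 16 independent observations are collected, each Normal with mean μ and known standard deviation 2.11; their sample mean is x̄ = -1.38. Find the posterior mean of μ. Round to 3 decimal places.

With known σ, the Normal prior is conjugate. Weight on the data is w = (n/σ²)/(n/σ² + 1/τ₀²) = 3.59381/(3.59381+2.16263) = 0.62431.
Posterior mean = w·x̄ + (1−w)·μ₀ = 0.62431·-1.38 + 0.37569·2.87 = 0.217.

Posterior mean ≈ 0.217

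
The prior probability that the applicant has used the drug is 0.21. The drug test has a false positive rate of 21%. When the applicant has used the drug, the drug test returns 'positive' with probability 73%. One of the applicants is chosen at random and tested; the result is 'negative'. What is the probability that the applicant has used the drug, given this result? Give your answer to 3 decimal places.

Let H be the event that the applicant has used the drug. P(H) = 0.21, so P(¬H) = 0.79. With E the 'negative' result, P(E|H) = 0.27 and P(E|¬H) = 0.79.
P(E) = 0.27·0.21 + 0.79·0.79 = 0.056700 + 0.62410 = 0.68080.
By Bayes' theorem, P(H|E) = 0.056700 / 0.68080 = 0.083.

P(H | E) ≈ 0.083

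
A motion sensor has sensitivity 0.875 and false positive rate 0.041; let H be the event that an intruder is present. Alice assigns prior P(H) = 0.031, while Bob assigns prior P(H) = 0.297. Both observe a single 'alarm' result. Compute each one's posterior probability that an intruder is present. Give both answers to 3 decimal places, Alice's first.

Alice: 0.406; Bob: 0.900

P('+'|H) = 0.875, P('+'|¬H) = 0.041.
Alice: numerator 0.875·0.031 = 0.027125; evidence = 0.027125+0.041·0.969 = 0.066854; posterior = 0.406.
Bob: numerator 0.875·0.297 = 0.25987; evidence = 0.25987+0.041·0.703 = 0.28870; posterior = 0.900.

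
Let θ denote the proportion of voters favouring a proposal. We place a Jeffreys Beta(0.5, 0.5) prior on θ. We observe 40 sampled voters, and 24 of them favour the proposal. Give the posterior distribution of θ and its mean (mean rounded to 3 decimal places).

Observing 24 successes and 16 failures updates Beta(0.5, 0.5) by adding the success and failure counts to the two shape parameters: α = 0.5+24 = 24.5, β = 0.5+16 = 16.5.
Posterior mean = α/(α+β) = 24.5/41 = 0.598.

Posterior: Beta(24.5, 16.5); mean ≈ 0.598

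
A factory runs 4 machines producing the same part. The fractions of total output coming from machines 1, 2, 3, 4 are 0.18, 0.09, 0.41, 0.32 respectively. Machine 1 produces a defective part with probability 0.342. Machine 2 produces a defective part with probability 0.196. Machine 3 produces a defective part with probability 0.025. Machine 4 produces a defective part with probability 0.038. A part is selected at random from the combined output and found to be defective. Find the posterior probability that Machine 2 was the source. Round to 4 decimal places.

P(defective|M1) = 0.342; P(defective|M2) = 0.196; P(defective|M3) = 0.025; P(defective|M4) = 0.038.
Prior × likelihood for each source: 0.18·0.342=0.06156, 0.09·0.196=0.01764, 0.41·0.025=0.01025, 0.32·0.038=0.01216. Summing gives P(defective) = 0.10161.
P(Machine 2 | defective) = 0.01764 / 0.10161 = 0.1736.

Posterior probability ≈ 0.1736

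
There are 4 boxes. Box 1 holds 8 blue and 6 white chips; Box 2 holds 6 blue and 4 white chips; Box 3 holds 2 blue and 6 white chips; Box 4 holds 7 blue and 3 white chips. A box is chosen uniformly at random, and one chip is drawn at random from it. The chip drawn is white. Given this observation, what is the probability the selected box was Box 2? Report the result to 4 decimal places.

Tabulate prior·likelihood by source: [1] prior 0.25, lik 0.4286, product 0.1071; [2] prior 0.25, lik 0.4, product 0.1000; [3] prior 0.25, lik 0.75, product 0.1875; [4] prior 0.25, lik 0.3, product 0.07500.
Normalizing constant = 0.46964; the posterior for Box 2 is its product over the sum, 0.1000/0.46964 = 0.2129.

Posterior probability ≈ 0.2129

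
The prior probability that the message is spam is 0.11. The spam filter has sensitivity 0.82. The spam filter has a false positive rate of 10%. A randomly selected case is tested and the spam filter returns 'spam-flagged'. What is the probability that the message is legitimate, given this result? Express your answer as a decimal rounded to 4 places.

Write H for 'the message is spam'. Prior odds H:¬H = 0.11/0.89 = 0.12360. For the 'spam-flagged' outcome, the likelihood ratio is 0.82/0.1 = 8.2000.
Posterior odds = 0.12360 × 8.2000 = 1.0135, so P(H|E) = 1.0135/(1+1.0135) = 0.5033. Then P(¬H|E) = 1 − 0.5033 = 0.4967.

P(¬H | E) ≈ 0.4967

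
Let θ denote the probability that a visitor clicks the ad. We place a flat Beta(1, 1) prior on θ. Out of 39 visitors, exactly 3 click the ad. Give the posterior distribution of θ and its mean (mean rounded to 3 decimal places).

The binomial likelihood is conjugate to the Beta prior: with 3 successes and 36 failures, the posterior is Beta(1+3, 1+36) = Beta(4, 37).
E[θ | data] = 4/(4+37) = 0.098.

Posterior: Beta(4, 37); mean ≈ 0.098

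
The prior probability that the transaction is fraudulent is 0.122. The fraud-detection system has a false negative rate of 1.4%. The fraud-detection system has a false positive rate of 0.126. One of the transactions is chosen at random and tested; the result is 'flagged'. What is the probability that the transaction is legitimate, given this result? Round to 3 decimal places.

Let H be the event that the transaction is fraudulent. P(H) = 0.122, so P(¬H) = 0.878. With E the 'flagged' result, P(E|H) = 0.986 and P(E|¬H) = 0.126.
P(E) = 0.986·0.122 + 0.126·0.878 = 0.12029 + 0.11063 = 0.23092.
By Bayes' theorem, P(H|E) = 0.12029 / 0.23092 = 0.521. Hence P(¬H|E) = 1 − 0.521 = 0.479.

P(¬H | E) ≈ 0.479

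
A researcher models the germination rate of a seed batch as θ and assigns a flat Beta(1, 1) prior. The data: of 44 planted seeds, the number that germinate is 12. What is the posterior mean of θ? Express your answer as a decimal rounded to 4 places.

The binomial likelihood is conjugate to the Beta prior: with 12 successes and 32 failures, the posterior is Beta(1+12, 1+32) = Beta(13, 33).
Posterior mean = α/(α+β) = 13/46 = 0.2826.

Posterior mean ≈ 0.2826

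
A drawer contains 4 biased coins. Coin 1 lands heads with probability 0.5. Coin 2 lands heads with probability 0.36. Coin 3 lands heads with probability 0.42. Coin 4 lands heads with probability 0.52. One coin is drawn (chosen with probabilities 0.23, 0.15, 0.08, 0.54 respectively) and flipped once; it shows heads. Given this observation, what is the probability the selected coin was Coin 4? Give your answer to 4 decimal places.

Posterior probability ≈ 0.5809

Tabulate prior·likelihood by source: [1] prior 0.23, lik 0.5, product 0.1150; [2] prior 0.15, lik 0.36, product 0.05400; [3] prior 0.08, lik 0.42, product 0.03360; [4] prior 0.54, lik 0.52, product 0.2808.
Normalizing constant = 0.48340; the posterior for Coin 4 is its product over the sum, 0.2808/0.48340 = 0.5809.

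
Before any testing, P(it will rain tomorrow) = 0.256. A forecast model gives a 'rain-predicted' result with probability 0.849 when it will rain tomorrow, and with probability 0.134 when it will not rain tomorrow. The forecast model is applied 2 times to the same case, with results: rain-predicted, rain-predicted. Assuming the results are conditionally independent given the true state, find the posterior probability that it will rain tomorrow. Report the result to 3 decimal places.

Let H be the event that it will rain tomorrow; start with P(H) = 0.256. P('rain-predicted'|H) = 0.849, P('rain-predicted'|¬H) = 0.134.
Update on result 1 ('rain-predicted'): P(H) ← 0.849·0.2560 / (0.849·0.2560 + 0.134·0.7440) = 0.21734/0.31704 = 0.6855.
Update on result 2 ('rain-predicted'): P(H) ← 0.849·0.6855 / (0.849·0.6855 + 0.134·0.3145) = 0.58202/0.62416 = 0.9325.

Posterior P(H) ≈ 0.932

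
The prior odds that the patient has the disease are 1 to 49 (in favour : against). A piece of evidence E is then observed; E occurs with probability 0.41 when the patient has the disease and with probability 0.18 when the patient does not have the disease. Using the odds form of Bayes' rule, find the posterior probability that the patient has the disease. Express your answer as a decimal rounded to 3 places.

Prior odds = 1/49 = 0.020408.
Likelihood ratio for E = 0.41/0.18 = 2.2778.
Posterior odds = prior odds × LR = 0.046485.
Posterior probability = odds/(1+odds) = 0.046485/1.0465 = 0.044.

Posterior probability ≈ 0.044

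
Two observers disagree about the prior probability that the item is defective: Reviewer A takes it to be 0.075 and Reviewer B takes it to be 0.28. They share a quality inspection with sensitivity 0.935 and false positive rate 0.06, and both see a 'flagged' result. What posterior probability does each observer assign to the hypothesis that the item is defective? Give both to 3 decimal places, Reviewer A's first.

Reviewer A: 0.558; Reviewer B: 0.858

The likelihood ratio for a 'flagged' result is 0.935/0.06 = 15.583.
Reviewer A: prior odds 0.075/0.925 = 0.081081; posterior odds 1.2635; posterior probability 0.558.
Reviewer B: prior odds 0.28/0.72 = 0.38889; posterior odds 6.0602; posterior probability 0.858.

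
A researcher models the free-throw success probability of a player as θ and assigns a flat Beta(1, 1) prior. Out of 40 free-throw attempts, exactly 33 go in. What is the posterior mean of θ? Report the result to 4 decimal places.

Posterior mean ≈ 0.8095

Observing 33 successes and 7 failures updates Beta(1, 1) by adding the success and failure counts to the two shape parameters: α = 1+33 = 34, β = 1+7 = 8.
Posterior mean = α/(α+β) = 34/42 = 0.8095.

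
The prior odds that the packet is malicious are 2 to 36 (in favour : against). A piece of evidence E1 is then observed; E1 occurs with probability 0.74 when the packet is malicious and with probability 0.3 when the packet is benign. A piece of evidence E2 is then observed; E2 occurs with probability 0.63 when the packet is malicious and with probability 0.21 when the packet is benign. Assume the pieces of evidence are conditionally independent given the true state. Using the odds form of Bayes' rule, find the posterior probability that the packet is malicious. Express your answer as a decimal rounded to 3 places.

Prior odds = 2/36 = 0.055556.
Likelihood ratio for E1 = 0.74/0.3 = 2.4667.
Likelihood ratio for E2 = 0.63/0.21 = 3.0000.
Posterior odds = prior odds × LR₁ × LR₂ = 0.41111.
Posterior probability = odds/(1+odds) = 0.41111/1.4111 = 0.291.

Posterior probability ≈ 0.291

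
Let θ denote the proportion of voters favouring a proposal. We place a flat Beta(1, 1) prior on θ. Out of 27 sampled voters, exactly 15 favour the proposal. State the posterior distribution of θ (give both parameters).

Posterior: Beta(16, 13)

The binomial likelihood is conjugate to the Beta prior: with 15 successes and 12 failures, the posterior is Beta(1+15, 1+12) = Beta(16, 13).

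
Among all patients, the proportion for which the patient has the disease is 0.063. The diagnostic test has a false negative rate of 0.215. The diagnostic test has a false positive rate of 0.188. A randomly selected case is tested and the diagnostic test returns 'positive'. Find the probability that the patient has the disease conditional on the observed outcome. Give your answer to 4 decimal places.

Let H be the event that the patient has the disease. P(H) = 0.063, so P(¬H) = 0.937. With E the 'positive' result, P(E|H) = 0.785 and P(E|¬H) = 0.188.
P(E) = 0.785·0.063 + 0.188·0.937 = 0.049455 + 0.17616 = 0.22561.
By Bayes' theorem, P(H|E) = 0.049455 / 0.22561 = 0.2192.

P(H | E) ≈ 0.2192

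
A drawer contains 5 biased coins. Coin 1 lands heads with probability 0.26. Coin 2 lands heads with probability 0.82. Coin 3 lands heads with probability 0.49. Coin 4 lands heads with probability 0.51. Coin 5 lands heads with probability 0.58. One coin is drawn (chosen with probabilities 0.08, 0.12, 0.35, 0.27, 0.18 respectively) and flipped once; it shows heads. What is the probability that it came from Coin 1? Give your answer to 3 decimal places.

Tabulate prior·likelihood by source: [1] prior 0.08, lik 0.26, product 0.02080; [2] prior 0.12, lik 0.82, product 0.09840; [3] prior 0.35, lik 0.49, product 0.1715; [4] prior 0.27, lik 0.51, product 0.1377; [5] prior 0.18, lik 0.58, product 0.1044.
Normalizing constant = 0.53280; the posterior for Coin 1 is its product over the sum, 0.02080/0.53280 = 0.039.

Posterior probability ≈ 0.039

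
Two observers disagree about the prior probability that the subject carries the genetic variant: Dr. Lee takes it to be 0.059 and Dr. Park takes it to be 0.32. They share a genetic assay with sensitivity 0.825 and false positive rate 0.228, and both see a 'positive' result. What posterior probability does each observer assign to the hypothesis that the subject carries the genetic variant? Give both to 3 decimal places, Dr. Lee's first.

P('+'|H) = 0.825, P('+'|¬H) = 0.228.
Dr. Lee: numerator 0.825·0.059 = 0.048675; evidence = 0.048675+0.228·0.941 = 0.26322; posterior = 0.185.
Dr. Park: numerator 0.825·0.32 = 0.26400; evidence = 0.26400+0.228·0.68 = 0.41904; posterior = 0.630.

Dr. Lee: 0.185; Dr. Park: 0.630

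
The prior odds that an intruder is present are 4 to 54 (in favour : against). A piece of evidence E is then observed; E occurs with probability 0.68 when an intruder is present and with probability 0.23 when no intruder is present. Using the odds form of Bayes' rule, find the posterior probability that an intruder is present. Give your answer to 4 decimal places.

Prior odds = 4/54 = 0.074074. In log-odds, ln(0.074074) = -2.6027.
Add log likelihood ratio: ln(2.9565) = 1.0840.
Posterior log-odds = -1.5187, so posterior odds = exp(-1.5187) = 0.21900. Converting, P(H|E) = 0.21900/1.2190 = 0.1797.

Posterior probability ≈ 0.1797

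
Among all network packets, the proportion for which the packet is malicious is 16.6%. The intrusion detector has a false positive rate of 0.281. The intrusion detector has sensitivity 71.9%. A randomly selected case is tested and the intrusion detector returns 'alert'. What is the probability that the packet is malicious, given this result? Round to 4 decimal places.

Write H for 'the packet is malicious'. Prior odds H:¬H = 0.166/0.834 = 0.19904. For the 'alert' outcome, the likelihood ratio is 0.719/0.281 = 2.5587.
Posterior odds = 0.19904 × 2.5587 = 0.50929, so P(H|E) = 0.50929/(1+0.50929) = 0.3374.

P(H | E) ≈ 0.3374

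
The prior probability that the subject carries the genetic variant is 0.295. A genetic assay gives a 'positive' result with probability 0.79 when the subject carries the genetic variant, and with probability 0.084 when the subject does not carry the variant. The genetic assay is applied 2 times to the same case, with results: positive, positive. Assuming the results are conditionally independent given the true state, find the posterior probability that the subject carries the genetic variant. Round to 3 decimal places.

Posterior P(H) ≈ 0.974

Let H be the event that the subject carries the genetic variant; start with P(H) = 0.295. P('positive'|H) = 0.79, P('positive'|¬H) = 0.084.
Update on result 1 ('positive'): P(H) ← 0.79·0.2950 / (0.79·0.2950 + 0.084·0.7050) = 0.23305/0.29227 = 0.7974.
Update on result 2 ('positive'): P(H) ← 0.79·0.7974 / (0.79·0.7974 + 0.084·0.2026) = 0.62993/0.64695 = 0.9737.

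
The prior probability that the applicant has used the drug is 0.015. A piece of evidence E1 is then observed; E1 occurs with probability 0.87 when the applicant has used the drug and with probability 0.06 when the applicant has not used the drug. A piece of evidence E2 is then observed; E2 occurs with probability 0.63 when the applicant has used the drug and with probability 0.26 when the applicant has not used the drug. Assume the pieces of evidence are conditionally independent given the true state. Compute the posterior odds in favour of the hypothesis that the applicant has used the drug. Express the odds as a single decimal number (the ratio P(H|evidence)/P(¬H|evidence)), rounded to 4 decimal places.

Posterior odds ≈ 0.5350

Prior odds = 0.015/(1−0.015) = 0.015228.
Likelihood ratio for E1 = 0.87/0.06 = 14.500.
Likelihood ratio for E2 = 0.63/0.26 = 2.4231.
Posterior odds = prior odds × LR₁ × LR₂ = 0.53504.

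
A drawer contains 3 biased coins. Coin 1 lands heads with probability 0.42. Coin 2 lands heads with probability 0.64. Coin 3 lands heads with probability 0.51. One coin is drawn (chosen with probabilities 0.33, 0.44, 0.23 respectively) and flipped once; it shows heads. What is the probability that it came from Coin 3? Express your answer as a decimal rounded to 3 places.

Posterior probability ≈ 0.218

Tabulate prior·likelihood by source: [1] prior 0.33, lik 0.42, product 0.1386; [2] prior 0.44, lik 0.64, product 0.2816; [3] prior 0.23, lik 0.51, product 0.1173.
Normalizing constant = 0.53750; the posterior for Coin 3 is its product over the sum, 0.1173/0.53750 = 0.218.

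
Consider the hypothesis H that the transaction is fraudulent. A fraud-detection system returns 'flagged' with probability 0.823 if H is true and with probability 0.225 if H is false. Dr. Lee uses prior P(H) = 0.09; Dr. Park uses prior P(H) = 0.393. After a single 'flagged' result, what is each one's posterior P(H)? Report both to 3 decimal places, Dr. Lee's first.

P('+'|H) = 0.823, P('+'|¬H) = 0.225.
Dr. Lee: numerator 0.823·0.09 = 0.074070; evidence = 0.074070+0.225·0.91 = 0.27882; posterior = 0.266.
Dr. Park: numerator 0.823·0.393 = 0.32344; evidence = 0.32344+0.225·0.607 = 0.46001; posterior = 0.703.

Dr. Lee: 0.266; Dr. Park: 0.703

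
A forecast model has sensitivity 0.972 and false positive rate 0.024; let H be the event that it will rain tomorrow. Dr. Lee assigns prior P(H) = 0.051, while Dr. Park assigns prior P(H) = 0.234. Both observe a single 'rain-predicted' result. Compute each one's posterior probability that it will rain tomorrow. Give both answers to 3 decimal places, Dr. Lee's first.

P('+'|H) = 0.972, P('+'|¬H) = 0.024.
Dr. Lee: numerator 0.972·0.051 = 0.049572; evidence = 0.049572+0.024·0.949 = 0.072348; posterior = 0.685.
Dr. Park: numerator 0.972·0.234 = 0.22745; evidence = 0.22745+0.024·0.766 = 0.24583; posterior = 0.925.

Dr. Lee: 0.685; Dr. Park: 0.925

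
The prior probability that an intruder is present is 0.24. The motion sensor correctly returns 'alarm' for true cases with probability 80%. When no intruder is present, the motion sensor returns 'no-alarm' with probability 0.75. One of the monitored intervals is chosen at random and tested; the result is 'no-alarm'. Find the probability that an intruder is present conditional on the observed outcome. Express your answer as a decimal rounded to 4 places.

Write H for 'an intruder is present'. Prior odds H:¬H = 0.24/0.76 = 0.31579. For the 'no-alarm' outcome, the likelihood ratio is 0.2/0.75 = 0.26667.
Posterior odds = 0.31579 × 0.26667 = 0.084211, so P(H|E) = 0.084211/(1+0.084211) = 0.0777.

P(H | E) ≈ 0.0777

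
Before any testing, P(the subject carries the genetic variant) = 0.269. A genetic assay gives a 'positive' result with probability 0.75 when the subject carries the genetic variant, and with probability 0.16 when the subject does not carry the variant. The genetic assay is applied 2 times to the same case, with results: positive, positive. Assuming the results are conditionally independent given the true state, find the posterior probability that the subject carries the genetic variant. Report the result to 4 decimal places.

With H the event that the subject carries the genetic variant, the joint likelihood of the observed sequence is P(data|H) = 0.75·0.75 = 0.56250 and P(data|¬H) = 0.16·0.16 = 0.025600.
Bayes: P(H|data) = 0.269·0.56250 / (0.269·0.56250 + 0.731·0.025600) = 0.15131/0.17003 = 0.8899.

Posterior P(H) ≈ 0.8899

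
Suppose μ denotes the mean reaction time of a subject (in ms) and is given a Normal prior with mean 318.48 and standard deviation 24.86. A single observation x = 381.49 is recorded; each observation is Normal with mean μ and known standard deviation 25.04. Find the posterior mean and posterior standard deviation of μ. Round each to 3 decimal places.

Posterior mean ≈ 349.758; posterior SD ≈ 17.642

With known σ, the Normal prior is conjugate. Weight on the data is w = (n/σ²)/(n/σ² + 1/τ₀²) = 0.00159489/(0.00159489+0.00161807) = 0.49639.
Posterior mean = w·x̄ + (1−w)·μ₀ = 0.49639·381.49 + 0.50361·318.48 = 349.758. Posterior variance = 1/(0.00159489+0.00161807) = 311.239, so SD = 17.642.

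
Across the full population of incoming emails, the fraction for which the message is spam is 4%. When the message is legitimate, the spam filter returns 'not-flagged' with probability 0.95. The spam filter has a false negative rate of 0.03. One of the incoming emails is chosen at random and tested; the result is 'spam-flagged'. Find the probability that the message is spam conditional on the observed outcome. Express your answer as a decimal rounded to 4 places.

Write H for 'the message is spam'. Prior odds H:¬H = 0.04/0.96 = 0.041667. For the 'spam-flagged' outcome, the likelihood ratio is 0.97/0.05 = 19.400.
Posterior odds = 0.041667 × 19.400 = 0.80833, so P(H|E) = 0.80833/(1+0.80833) = 0.4470.

P(H | E) ≈ 0.4470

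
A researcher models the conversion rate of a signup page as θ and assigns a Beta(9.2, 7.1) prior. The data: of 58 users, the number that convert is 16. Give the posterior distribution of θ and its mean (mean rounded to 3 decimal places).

Observing 16 successes and 42 failures updates Beta(9.2, 7.1) by adding the success and failure counts to the two shape parameters: α = 9.2+16 = 25.2, β = 7.1+42 = 49.1.
E[θ | data] = 25.2/(25.2+49.1) = 0.339.

Posterior: Beta(25.2, 49.1); mean ≈ 0.339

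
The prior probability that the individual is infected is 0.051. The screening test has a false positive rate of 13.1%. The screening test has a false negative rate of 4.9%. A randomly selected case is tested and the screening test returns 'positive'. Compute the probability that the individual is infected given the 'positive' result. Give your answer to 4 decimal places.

P(H | E) ≈ 0.2806

Let H be the event that the individual is infected. P(H) = 0.051, so P(¬H) = 0.949. With E the 'positive' result, P(E|H) = 0.951 and P(E|¬H) = 0.131.
P(E) = 0.951·0.051 + 0.131·0.949 = 0.048501 + 0.12432 = 0.17282.
By Bayes' theorem, P(H|E) = 0.048501 / 0.17282 = 0.2806.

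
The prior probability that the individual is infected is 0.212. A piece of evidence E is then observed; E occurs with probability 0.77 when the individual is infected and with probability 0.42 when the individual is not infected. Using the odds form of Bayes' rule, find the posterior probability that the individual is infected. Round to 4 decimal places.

Prior odds = 0.212/(1−0.212) = 0.26904.
Likelihood ratio for E = 0.77/0.42 = 1.8333.
Posterior odds = prior odds × LR = 0.49323.
Posterior probability = odds/(1+odds) = 0.49323/1.4932 = 0.3303.

Posterior probability ≈ 0.3303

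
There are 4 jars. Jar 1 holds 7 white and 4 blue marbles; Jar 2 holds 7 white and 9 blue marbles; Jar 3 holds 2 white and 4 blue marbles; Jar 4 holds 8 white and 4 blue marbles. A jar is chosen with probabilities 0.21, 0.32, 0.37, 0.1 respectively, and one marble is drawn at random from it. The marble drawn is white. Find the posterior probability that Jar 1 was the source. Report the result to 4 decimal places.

P(white|Jar 1) = 0.6364; P(white|Jar 2) = 0.4375; P(white|Jar 3) = 0.3333; P(white|Jar 4) = 0.6667.
Prior × likelihood for each source: 0.21·0.6364=0.1336, 0.32·0.4375=0.1400, 0.37·0.3333=0.1233, 0.1·0.6667=0.06667. Summing gives P(white) = 0.46364.
P(Jar 1 | white) = 0.1336 / 0.46364 = 0.2882.

Posterior probability ≈ 0.2882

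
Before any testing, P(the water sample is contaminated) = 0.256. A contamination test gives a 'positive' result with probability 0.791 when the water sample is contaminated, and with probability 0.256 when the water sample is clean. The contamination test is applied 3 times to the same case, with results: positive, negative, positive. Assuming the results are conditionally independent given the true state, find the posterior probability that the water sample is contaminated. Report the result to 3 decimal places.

Posterior P(H) ≈ 0.480

Let H be the event that the water sample is contaminated; start with P(H) = 0.256. P('positive'|H) = 0.791, P('positive'|¬H) = 0.256.
Update on result 1 ('positive'): P(H) ← 0.791·0.2560 / (0.791·0.2560 + 0.256·0.7440) = 0.20250/0.39296 = 0.5153.
Update on result 2 ('negative'): P(H) ← 0.209·0.5153 / (0.209·0.5153 + 0.744·0.4847) = 0.10770/0.46831 = 0.2300.
Update on result 3 ('positive'): P(H) ← 0.791·0.2300 / (0.791·0.2300 + 0.256·0.7700) = 0.18191/0.37904 = 0.4799.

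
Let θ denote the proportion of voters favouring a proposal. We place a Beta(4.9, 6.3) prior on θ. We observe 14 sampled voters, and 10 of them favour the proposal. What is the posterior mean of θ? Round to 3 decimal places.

Posterior mean ≈ 0.591

The binomial likelihood is conjugate to the Beta prior: with 10 successes and 4 failures, the posterior is Beta(4.9+10, 6.3+4) = Beta(14.9, 10.3).
E[θ | data] = 14.9/(14.9+10.3) = 0.591.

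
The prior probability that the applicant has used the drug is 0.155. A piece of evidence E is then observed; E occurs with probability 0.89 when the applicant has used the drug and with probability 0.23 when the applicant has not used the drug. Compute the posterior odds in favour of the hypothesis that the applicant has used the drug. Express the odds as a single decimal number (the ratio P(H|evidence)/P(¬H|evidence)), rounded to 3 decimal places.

Prior odds = 0.155/(1−0.155) = 0.18343.
Likelihood ratio for E = 0.89/0.23 = 3.8696.
Posterior odds = prior odds × LR = 0.70980.

Posterior odds ≈ 0.710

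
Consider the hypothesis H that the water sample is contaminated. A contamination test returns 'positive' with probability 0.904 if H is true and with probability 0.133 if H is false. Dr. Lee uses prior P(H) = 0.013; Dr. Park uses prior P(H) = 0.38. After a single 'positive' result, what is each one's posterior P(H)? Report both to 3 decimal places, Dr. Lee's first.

Dr. Lee: 0.082; Dr. Park: 0.806

The likelihood ratio for a 'positive' result is 0.904/0.133 = 6.7970.
Dr. Lee: prior odds 0.013/0.987 = 0.013171; posterior odds 0.089525; posterior probability 0.082.
Dr. Park: prior odds 0.38/0.62 = 0.61290; posterior odds 4.1659; posterior probability 0.806.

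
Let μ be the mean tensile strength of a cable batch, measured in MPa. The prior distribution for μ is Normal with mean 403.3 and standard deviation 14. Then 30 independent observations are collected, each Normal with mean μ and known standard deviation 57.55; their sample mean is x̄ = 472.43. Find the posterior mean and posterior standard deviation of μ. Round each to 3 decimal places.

With known σ, the Normal prior is conjugate. Weight on the data is w = (n/σ²)/(n/σ² + 1/τ₀²) = 0.00905796/(0.00905796+0.00510204) = 0.63969.
Posterior mean = w·x̄ + (1−w)·μ₀ = 0.63969·472.43 + 0.36031·403.3 = 447.522. Posterior variance = 1/(0.00905796+0.00510204) = 70.6214, so SD = 8.404.

Posterior mean ≈ 447.522; posterior SD ≈ 8.404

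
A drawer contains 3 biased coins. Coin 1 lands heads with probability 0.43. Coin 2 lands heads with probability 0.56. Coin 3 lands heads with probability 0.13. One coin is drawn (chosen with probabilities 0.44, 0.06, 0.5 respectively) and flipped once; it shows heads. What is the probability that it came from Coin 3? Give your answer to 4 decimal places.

P(heads|C1) = 0.43; P(heads|C2) = 0.56; P(heads|C3) = 0.13.
Prior × likelihood for each source: 0.44·0.43=0.1892, 0.06·0.56=0.03360, 0.5·0.13=0.06500. Summing gives P(heads) = 0.28780.
P(Coin 3 | heads) = 0.06500 / 0.28780 = 0.2259.

Posterior probability ≈ 0.2259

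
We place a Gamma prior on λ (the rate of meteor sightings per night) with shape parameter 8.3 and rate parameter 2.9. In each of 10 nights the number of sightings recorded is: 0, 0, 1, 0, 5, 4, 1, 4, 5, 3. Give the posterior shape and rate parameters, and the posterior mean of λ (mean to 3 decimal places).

Posterior: Gamma(shape=31.3, rate=12.9); mean ≈ 2.426

The Poisson likelihood adds the total count to the shape and the number of exposure periods to the rate. Here ∑xᵢ = 23 and n = 10, so shape 8.3→31.3 and rate 2.9→12.9.
E[λ | data] = 31.3/12.9 = 2.426.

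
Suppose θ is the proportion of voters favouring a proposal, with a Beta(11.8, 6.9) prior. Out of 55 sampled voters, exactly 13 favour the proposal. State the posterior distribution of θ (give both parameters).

Observing 13 successes and 42 failures updates Beta(11.8, 6.9) by adding the success and failure counts to the two shape parameters: α = 11.8+13 = 24.8, β = 6.9+42 = 48.9.

Posterior: Beta(24.8, 48.9)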